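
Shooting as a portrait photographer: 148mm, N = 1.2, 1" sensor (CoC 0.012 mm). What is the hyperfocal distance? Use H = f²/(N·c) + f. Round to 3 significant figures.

1520 m

Hyperfocal distance H = f²/(N·c) + f = 148²/(1.2 × 0.012) + 148 = 21904/0.0144 + 148 ≈ 1521259.1 mm ≈ 1520 m.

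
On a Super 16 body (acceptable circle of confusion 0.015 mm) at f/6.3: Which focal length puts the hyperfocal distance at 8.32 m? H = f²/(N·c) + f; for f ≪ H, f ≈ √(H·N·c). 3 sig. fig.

28.0 mm

From H = f²/(N·c) + f, with f ≪ H: f ≈ √(H·N·c) = √(8320 × 6.3 × 0.015) = √786.24 ≈ 28.04 mm.
The +f correction barely moves this — solving exactly, f² + N·c·f − N·c·H = 0 ⇒ f = (−N·c + √((N·c)² + 4·N·c·H))/2 = (−0.0945 + √3145.0)/2 ≈ 27.993 mm, so f ≈ 28.0 mm.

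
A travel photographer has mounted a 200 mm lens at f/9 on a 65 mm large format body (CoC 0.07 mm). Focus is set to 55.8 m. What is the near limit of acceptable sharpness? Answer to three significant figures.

29.7 m

Hyperfocal distance H = f²/(N·c) + f = 200²/(9 × 0.07) + 200 = 40000/0.63 + 200 ≈ 63692.1 mm ≈ 63.69 m.
Near limit Dn = s·(H − f)/(H + s − 2f) = 55800 × (63692.1 − 200) / (63692.1 + 55800 − 2 × 200) = 55800 × 63492.1 / 119092.1 ≈ 29749 mm ≈ 29.7 m.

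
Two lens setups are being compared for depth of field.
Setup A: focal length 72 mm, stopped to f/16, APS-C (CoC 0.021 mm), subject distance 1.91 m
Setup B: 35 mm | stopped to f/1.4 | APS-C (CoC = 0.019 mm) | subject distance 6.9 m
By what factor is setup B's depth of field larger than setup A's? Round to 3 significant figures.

4.56

Setup A: H = 72²/(16×0.021) + 72 ≈ 15500.6 mm; DoF = Df − Dn = 2168.31 − 1706.68 ≈ 461.63 mm.
Setup B: H = 35²/(1.4×0.019) + 35 ≈ 46087.6 mm; DoF = Df − Dn = 8108.8 − 6004.9 ≈ 2103.9 mm.
Ratio = 2103.9 / 461.63 ≈ 4.56.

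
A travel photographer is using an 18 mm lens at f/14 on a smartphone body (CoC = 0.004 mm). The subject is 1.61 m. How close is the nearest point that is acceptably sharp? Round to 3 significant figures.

Hyperfocal distance H = f²/(N·c) + f = 18²/(14 × 0.004) + 18 = 324/0.056 + 18 ≈ 5803.7 mm ≈ 5.804 m.
Near limit Dn = s·(H − f)/(H + s − 2f) = 1610 × (5803.7 − 18) / (5803.7 + 1610 − 2 × 18) = 1610 × 5785.7 / 7377.7 ≈ 1262.6 mm ≈ 1.26 m.

1.26 m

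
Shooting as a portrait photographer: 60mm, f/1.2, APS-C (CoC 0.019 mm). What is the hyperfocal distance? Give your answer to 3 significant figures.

Hyperfocal distance H = f²/(N·c) + f = 60²/(1.2 × 0.019) + 60 = 3600/0.0228 + 60 ≈ 157954.7 mm ≈ 158 m.

158 m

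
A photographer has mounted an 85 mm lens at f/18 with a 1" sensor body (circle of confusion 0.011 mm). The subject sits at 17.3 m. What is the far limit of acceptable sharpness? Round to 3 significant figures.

32.8 m

Hyperfocal distance H = f²/(N·c) + f = 85²/(18 × 0.011) + 85 = 7225/0.198 + 85 ≈ 36574.9 mm ≈ 36.57 m.
Far limit Df = s·(H − f)/(H − s) = 17300 × (36574.9 − 85) / (36574.9 − 17300) = 17300 × 36489.9 / 19274.9 ≈ 32751 mm ≈ 32.8 m.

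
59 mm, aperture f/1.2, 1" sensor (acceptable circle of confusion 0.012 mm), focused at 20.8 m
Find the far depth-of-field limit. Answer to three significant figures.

22.8 m

Hyperfocal distance H = f²/(N·c) + f = 59²/(1.2 × 0.012) + 59 = 3481/0.0144 + 59 ≈ 241795.1 mm ≈ 241.8 m.
Far limit Df = s·(H − f)/(H − s) = 20800 × (241795.1 − 59) / (241795.1 − 20800) = 20800 × 241736.1 / 220995.1 ≈ 22752 mm ≈ 22.8 m.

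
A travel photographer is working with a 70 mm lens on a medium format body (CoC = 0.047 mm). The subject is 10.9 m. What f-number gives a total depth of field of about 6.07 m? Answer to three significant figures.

f/2.50

Write h = H − f = f²/(N·c). The thin-lens limits are Dn = s·h/(h + (s−f)) and Df = s·h/(h − (s−f)), so DoF = Df − Dn = 2·s·(s−f)·h / (h² − (s−f)²).
That is a quadratic in h: DoF·h² − 2·s·(s−f)·h − DoF·(s−f)² = 0 ⇒ h = (s−f)·(s + √(s² + DoF²)) / DoF = 10830 × (10900 + √(10900² + 6070²)) / 6070 = 10830 × (10900 + 12476.2) / 6070 ≈ 41707 mm.
Then N = f²/(c·h) = 70² / (0.047 × 41707) = 4900 / 1960.2 ≈ 2.50.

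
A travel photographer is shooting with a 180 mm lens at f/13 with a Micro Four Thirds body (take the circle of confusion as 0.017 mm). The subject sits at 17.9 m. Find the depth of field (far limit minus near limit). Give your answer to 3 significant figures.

4.39 m

Hyperfocal distance H = f²/(N·c) + f = 180²/(13 × 0.017) + 180 = 32400/0.221 + 180 ≈ 146786.3 mm ≈ 146.8 m.
Near limit Dn = s·(H − f)/(H + s − 2f) = 17900 × (146786.3 − 180) / (146786.3 + 17900 − 2 × 180) = 17900 × 146606.3 / 164326.3 ≈ 15969.8 mm.
Far limit Df = s·(H − f)/(H − s) = 17900 × (146786.3 − 180) / (146786.3 − 17900) = 17900 × 146606.3 / 128886.3 ≈ 20361.0 mm.
Depth of field = Df − Dn = 20361.0 − 15969.8 ≈ 4391.2 mm ≈ 4.39 m.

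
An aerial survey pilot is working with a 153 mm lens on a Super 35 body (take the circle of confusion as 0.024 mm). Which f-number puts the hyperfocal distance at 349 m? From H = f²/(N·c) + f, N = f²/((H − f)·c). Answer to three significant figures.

f/2.80

Rearrange H = f²/(N·c) + f for N: N = f² / ((H − f)·c).
N = 153² / ((349000 − 153) × 0.024) = 23409 / 8372 ≈ 2.80.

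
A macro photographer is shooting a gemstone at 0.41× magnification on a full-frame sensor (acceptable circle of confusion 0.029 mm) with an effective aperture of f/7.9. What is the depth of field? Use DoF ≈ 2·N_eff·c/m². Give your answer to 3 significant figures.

At magnification m, DoF ≈ 2·N_eff·c/m² = 2 × 7.9 × 0.029 / 0.41² = 0.4582 / 0.1681 ≈ 2.73 mm.

2.73 mm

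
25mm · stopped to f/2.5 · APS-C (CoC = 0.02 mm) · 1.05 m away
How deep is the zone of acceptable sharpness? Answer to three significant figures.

Hyperfocal distance H = f²/(N·c) + f = 25²/(2.5 × 0.02) + 25 = 625/0.05 + 25 ≈ 12525.0 mm ≈ 12.53 m.
Near limit Dn = s·(H − f)/(H + s − 2f) = 1050 × (12525.0 − 25) / (12525.0 + 1050 − 2 × 25) = 1050 × 12500.0 / 13525.0 ≈ 970.43 mm.
Far limit Df = s·(H − f)/(H − s) = 1050 × (12525.0 − 25) / (12525.0 − 1050) = 1050 × 12500.0 / 11475.0 ≈ 1143.79 mm.
Depth of field = Df − Dn = 1143.79 − 970.43 ≈ 173.36 mm.

173 mm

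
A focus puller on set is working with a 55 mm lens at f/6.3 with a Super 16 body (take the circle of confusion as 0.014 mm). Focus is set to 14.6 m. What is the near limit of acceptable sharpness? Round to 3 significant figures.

10.3 m

Hyperfocal distance H = f²/(N·c) + f = 55²/(6.3 × 0.014) + 55 = 3025/0.0882 + 55 ≈ 34352.1 mm ≈ 34.35 m.
Near limit Dn = s·(H − f)/(H + s − 2f) = 14600 × (34352.1 − 55) / (34352.1 + 14600 − 2 × 55) = 14600 × 34297.1 / 48842.1 ≈ 10252 mm ≈ 10.3 m.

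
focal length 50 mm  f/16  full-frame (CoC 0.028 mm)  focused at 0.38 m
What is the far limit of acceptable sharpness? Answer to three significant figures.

Hyperfocal distance H = f²/(N·c) + f = 50²/(16 × 0.028) + 50 = 2500/0.448 + 50 ≈ 5630.4 mm ≈ 5.630 m.
Far limit Df = s·(H − f)/(H − s) = 380 × (5630.4 − 50) / (5630.4 − 380) = 380 × 5580.4 / 5250.4 ≈ 403.88 mm.

404 mm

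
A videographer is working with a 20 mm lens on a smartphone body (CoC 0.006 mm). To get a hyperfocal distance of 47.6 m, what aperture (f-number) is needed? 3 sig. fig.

f/1.40

Rearrange H = f²/(N·c) + f for N: N = f² / ((H − f)·c).
N = 20² / ((47600 − 20) × 0.006) = 400 / 285.5 ≈ 1.40.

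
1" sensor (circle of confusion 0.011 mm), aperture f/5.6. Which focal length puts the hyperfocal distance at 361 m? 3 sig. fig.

From H = f²/(N·c) + f, with f ≪ H: f ≈ √(H·N·c) = √(361000 × 5.6 × 0.011) = √22238 ≈ 149.1 mm.
The +f correction barely moves this — solving exactly, f² + N·c·f − N·c·H = 0 ⇒ f = (−N·c + √((N·c)² + 4·N·c·H))/2 = (−0.0616 + √88950)/2 ≈ 149.09 mm, so f ≈ 149 mm.

149 mm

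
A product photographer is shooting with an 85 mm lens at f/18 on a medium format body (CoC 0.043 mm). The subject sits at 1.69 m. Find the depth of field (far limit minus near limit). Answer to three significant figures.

0.599 m

Hyperfocal distance H = f²/(N·c) + f = 85²/(18 × 0.043) + 85 = 7225/0.774 + 85 ≈ 9419.6 mm ≈ 9.420 m.
Near limit Dn = s·(H − f)/(H + s − 2f) = 1690 × (9419.6 − 85) / (9419.6 + 1690 − 2 × 85) = 1690 × 9334.6 / 10939.6 ≈ 1442.05 mm.
Far limit Df = s·(H − f)/(H − s) = 1690 × (9419.6 − 85) / (9419.6 − 1690) = 1690 × 9334.6 / 7729.6 ≈ 2040.92 mm.
Depth of field = Df − Dn = 2040.92 − 1442.05 ≈ 598.87 mm ≈ 0.599 m.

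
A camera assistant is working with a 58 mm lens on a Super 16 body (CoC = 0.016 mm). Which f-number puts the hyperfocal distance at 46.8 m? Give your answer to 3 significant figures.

Rearrange H = f²/(N·c) + f for N: N = f² / ((H − f)·c).
N = 58² / ((46800 − 58) × 0.016) = 3364 / 747.9 ≈ 4.50.

f/4.50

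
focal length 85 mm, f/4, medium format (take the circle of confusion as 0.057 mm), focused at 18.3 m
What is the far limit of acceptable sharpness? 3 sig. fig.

Hyperfocal distance H = f²/(N·c) + f = 85²/(4 × 0.057) + 85 = 7225/0.228 + 85 ≈ 31773.6 mm ≈ 31.77 m.
Far limit Df = s·(H − f)/(H − s) = 18300 × (31773.6 − 85) / (31773.6 − 18300) = 18300 × 31688.6 / 13473.6 ≈ 43040 mm ≈ 43.0 m.

43.0 m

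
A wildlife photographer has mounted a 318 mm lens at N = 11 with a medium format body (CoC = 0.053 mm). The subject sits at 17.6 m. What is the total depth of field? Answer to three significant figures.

3.54 m

Hyperfocal distance H = f²/(N·c) + f = 318²/(11 × 0.053) + 318 = 101124/0.583 + 318 ≈ 173772.5 mm ≈ 173.8 m.
Near limit Dn = s·(H − f)/(H + s − 2f) = 17600 × (173772.5 − 318) / (173772.5 + 17600 − 2 × 318) = 17600 × 173454.5 / 190736.5 ≈ 16005.3 mm.
Far limit Df = s·(H − f)/(H − s) = 17600 × (173772.5 − 318) / (173772.5 − 17600) = 17600 × 173454.5 / 156172.5 ≈ 19547.6 mm.
Depth of field = Df − Dn = 19547.6 − 16005.3 ≈ 3542.3 mm ≈ 3.54 m.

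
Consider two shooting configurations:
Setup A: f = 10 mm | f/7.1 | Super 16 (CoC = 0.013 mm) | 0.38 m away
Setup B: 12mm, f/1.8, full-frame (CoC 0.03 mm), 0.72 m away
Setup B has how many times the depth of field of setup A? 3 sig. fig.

Setup A: H = 10²/(7.1×0.013) + 10 ≈ 1093.4 mm; DoF = Df − Dn = 577.08 − 283.26 ≈ 293.82 mm.
Setup B: H = 12²/(1.8×0.03) + 12 ≈ 2678.7 mm; DoF = Df − Dn = 980.26 − 568.95 ≈ 411.31 mm.
Ratio = 411.31 / 293.82 ≈ 1.40.

1.40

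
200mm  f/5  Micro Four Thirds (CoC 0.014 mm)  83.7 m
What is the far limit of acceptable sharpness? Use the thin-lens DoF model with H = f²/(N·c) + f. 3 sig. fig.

98.0 m

Hyperfocal distance H = f²/(N·c) + f = 200²/(5 × 0.014) + 200 = 40000/0.07 + 200 ≈ 571628.6 mm ≈ 571.6 m.
Far limit Df = s·(H − f)/(H − s) = 83700 × (571628.6 − 200) / (571628.6 − 83700) = 83700 × 571428.6 / 487928.6 ≈ 98024 mm ≈ 98.0 m.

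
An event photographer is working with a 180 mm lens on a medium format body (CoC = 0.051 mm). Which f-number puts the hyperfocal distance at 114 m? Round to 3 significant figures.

Rearrange H = f²/(N·c) + f for N: N = f² / ((H − f)·c).
N = 180² / ((114000 − 180) × 0.051) = 32400 / 5805 ≈ 5.58.

f/5.58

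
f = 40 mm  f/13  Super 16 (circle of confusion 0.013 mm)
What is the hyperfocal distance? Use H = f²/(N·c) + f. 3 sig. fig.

9.51 m

Hyperfocal distance H = f²/(N·c) + f = 40²/(13 × 0.013) + 40 = 1600/0.169 + 40 ≈ 9507.5 mm ≈ 9.51 m.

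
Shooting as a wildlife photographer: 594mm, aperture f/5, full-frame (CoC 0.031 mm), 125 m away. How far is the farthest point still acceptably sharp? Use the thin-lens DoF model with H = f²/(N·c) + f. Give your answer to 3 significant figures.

Hyperfocal distance H = f²/(N·c) + f = 594²/(5 × 0.031) + 594 = 352836/0.155 + 594 ≈ 2276955.3 mm ≈ 2277 m.
Far limit Df = s·(H − f)/(H − s) = 125000 × (2276955.3 − 594) / (2276955.3 − 125000) = 125000 × 2276361.3 / 2151955.3 ≈ 132226 mm ≈ 132 m.

132 m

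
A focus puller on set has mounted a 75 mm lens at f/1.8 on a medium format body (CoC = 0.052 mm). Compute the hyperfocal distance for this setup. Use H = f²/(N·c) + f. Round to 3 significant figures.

Hyperfocal distance H = f²/(N·c) + f = 75²/(1.8 × 0.052) + 75 = 5625/0.0936 + 75 ≈ 60171.2 mm ≈ 60.2 m.

60.2 m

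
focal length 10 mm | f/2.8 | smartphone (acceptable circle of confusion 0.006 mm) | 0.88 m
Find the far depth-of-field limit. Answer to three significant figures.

Hyperfocal distance H = f²/(N·c) + f = 10²/(2.8 × 0.006) + 10 = 100/0.0168 + 10 ≈ 5962.4 mm ≈ 5.962 m.
Far limit Df = s·(H − f)/(H − s) = 880 × (5962.4 − 10) / (5962.4 − 880) = 880 × 5952.4 / 5082.4 ≈ 1030.6 mm ≈ 1.03 m.

1.03 m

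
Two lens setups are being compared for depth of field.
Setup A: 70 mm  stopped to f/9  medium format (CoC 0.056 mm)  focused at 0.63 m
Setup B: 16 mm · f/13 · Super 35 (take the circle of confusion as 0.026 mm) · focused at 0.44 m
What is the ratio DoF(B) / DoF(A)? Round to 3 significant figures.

9.85

Setup A: H = 70²/(9×0.056) + 70 ≈ 9792.2 mm; DoF = Df − Dn = 668.506 − 595.688 ≈ 72.818 mm.
Setup B: H = 16²/(13×0.026) + 16 ≈ 773.4 mm; DoF = Df − Dn = 999.57 − 282.09 ≈ 717.48 mm.
Ratio = 717.48 / 72.818 ≈ 9.85.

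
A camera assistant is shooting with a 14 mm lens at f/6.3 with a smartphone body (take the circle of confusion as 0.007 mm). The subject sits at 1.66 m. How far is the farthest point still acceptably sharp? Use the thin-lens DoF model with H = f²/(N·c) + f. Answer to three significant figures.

2.64 m

Hyperfocal distance H = f²/(N·c) + f = 14²/(6.3 × 0.007) + 14 = 196/0.0441 + 14 ≈ 4458.4 mm ≈ 4.458 m.
Far limit Df = s·(H − f)/(H − s) = 1660 × (4458.4 − 14) / (4458.4 − 1660) = 1660 × 4444.4 / 2798.4 ≈ 2636.4 mm ≈ 2.64 m.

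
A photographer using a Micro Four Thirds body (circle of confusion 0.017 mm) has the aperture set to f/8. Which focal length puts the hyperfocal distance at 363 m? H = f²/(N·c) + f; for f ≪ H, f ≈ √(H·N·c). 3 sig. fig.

222 mm

From H = f²/(N·c) + f, with f ≪ H: f ≈ √(H·N·c) = √(363000 × 8 × 0.017) = √49368 ≈ 222.2 mm.
The +f correction barely moves this — solving exactly, f² + N·c·f − N·c·H = 0 ⇒ f = (−N·c + √((N·c)² + 4·N·c·H))/2 = (−0.136 + √197472)/2 ≈ 222.12 mm, so f ≈ 222 mm.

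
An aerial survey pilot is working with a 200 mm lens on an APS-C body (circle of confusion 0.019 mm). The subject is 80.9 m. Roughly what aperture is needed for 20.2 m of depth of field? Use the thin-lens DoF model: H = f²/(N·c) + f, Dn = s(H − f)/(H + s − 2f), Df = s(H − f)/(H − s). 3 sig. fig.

f/3.21

Write h = H − f = f²/(N·c). The thin-lens limits are Dn = s·h/(h + (s−f)) and Df = s·h/(h − (s−f)), so DoF = Df − Dn = 2·s·(s−f)·h / (h² − (s−f)²).
That is a quadratic in h: DoF·h² − 2·s·(s−f)·h − DoF·(s−f)² = 0 ⇒ h = (s−f)·(s + √(s² + DoF²)) / DoF = 80700 × (80900 + √(80900² + 20200²)) / 20200 = 80700 × (80900 + 83383.8) / 20200 ≈ 656322 mm.
Then N = f²/(c·h) = 200² / (0.019 × 656322) = 40000 / 12470 ≈ 3.21.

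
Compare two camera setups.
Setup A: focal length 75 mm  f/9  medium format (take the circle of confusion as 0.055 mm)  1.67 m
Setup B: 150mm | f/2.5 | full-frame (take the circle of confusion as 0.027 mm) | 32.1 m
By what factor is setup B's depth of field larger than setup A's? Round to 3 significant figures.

Setup A: H = 75²/(9×0.055) + 75 ≈ 11438.6 mm; DoF = Df − Dn = 1942.67 − 1464.45 ≈ 478.22 mm.
Setup B: H = 150²/(2.5×0.027) + 150 ≈ 333483.3 mm; DoF = Df − Dn = 35503.0 − 29292.3 ≈ 6210.7 mm.
Ratio = 6210.7 / 478.22 ≈ 13.0.

13.0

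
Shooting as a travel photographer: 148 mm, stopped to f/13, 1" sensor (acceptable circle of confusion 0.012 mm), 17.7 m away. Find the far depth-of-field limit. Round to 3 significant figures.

Hyperfocal distance H = f²/(N·c) + f = 148²/(13 × 0.012) + 148 = 21904/0.156 + 148 ≈ 140558.3 mm ≈ 140.6 m.
Far limit Df = s·(H − f)/(H − s) = 17700 × (140558.3 − 148) / (140558.3 − 17700) = 17700 × 140410.3 / 122858.3 ≈ 20229 mm ≈ 20.2 m.

20.2 m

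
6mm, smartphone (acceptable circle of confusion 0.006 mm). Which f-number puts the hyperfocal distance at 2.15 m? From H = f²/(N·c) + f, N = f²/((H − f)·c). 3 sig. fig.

f/2.80

Rearrange H = f²/(N·c) + f for N: N = f² / ((H − f)·c).
N = 6² / ((2150 − 6) × 0.006) = 36 / 12.86 ≈ 2.80.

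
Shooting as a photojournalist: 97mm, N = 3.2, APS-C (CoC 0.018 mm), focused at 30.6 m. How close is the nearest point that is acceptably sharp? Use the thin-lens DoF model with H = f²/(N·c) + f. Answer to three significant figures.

Hyperfocal distance H = f²/(N·c) + f = 97²/(3.2 × 0.018) + 97 = 9409/0.0576 + 97 ≈ 163447.7 mm ≈ 163.4 m.
Near limit Dn = s·(H − f)/(H + s − 2f) = 30600 × (163447.7 − 97) / (163447.7 + 30600 − 2 × 97) = 30600 × 163350.7 / 193853.7 ≈ 25785 mm ≈ 25.8 m.

25.8 m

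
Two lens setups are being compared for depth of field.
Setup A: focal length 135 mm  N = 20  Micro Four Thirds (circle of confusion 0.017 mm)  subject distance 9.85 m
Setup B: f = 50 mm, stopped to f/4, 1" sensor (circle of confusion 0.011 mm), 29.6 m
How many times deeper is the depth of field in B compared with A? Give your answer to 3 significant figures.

11.4

Setup A: H = 135²/(20×0.017) + 135 ≈ 53737.9 mm; DoF = Df − Dn = 12030.4 − 8338.7 ≈ 3691.7 mm.
Setup B: H = 50²/(4×0.011) + 50 ≈ 56868.2 mm; DoF = Df − Dn = 61677 − 19473 ≈ 42204 mm.
Ratio = 42204 / 3691.7 ≈ 11.4.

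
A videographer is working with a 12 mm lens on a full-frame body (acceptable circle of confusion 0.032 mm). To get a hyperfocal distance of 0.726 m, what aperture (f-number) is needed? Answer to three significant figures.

f/6.30

Rearrange H = f²/(N·c) + f for N: N = f² / ((H − f)·c).
N = 12² / ((726 − 12) × 0.032) = 144 / 22.85 ≈ 6.30.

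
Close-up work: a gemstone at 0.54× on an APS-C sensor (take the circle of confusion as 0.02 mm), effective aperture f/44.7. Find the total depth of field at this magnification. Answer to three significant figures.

At magnification m, DoF ≈ 2·N_eff·c/m² = 2 × 44.7 × 0.02 / 0.54² = 1.788 / 0.2916 ≈ 6.13 mm.

6.13 mm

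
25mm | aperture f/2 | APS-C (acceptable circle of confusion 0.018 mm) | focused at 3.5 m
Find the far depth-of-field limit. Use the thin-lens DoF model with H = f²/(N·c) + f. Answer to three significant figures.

Hyperfocal distance H = f²/(N·c) + f = 25²/(2 × 0.018) + 25 = 625/0.036 + 25 ≈ 17386.1 mm ≈ 17.39 m.
Far limit Df = s·(H − f)/(H − s) = 3500 × (17386.1 − 25) / (17386.1 − 3500) = 3500 × 17361.1 / 13886.1 ≈ 4375.9 mm ≈ 4.38 m.

4.38 m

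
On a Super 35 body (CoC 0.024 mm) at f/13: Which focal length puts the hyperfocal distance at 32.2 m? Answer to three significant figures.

100 mm

From H = f²/(N·c) + f, with f ≪ H: f ≈ √(H·N·c) = √(32200 × 13 × 0.024) = √10046 ≈ 100.2 mm.
The +f correction barely moves this — solving exactly, f² + N·c·f − N·c·H = 0 ⇒ f = (−N·c + √((N·c)² + 4·N·c·H))/2 = (−0.312 + √40186)/2 ≈ 100.08 mm, so f ≈ 100 mm.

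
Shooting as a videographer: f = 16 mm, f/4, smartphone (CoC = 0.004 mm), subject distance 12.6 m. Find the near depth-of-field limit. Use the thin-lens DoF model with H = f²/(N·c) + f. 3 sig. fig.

Hyperfocal distance H = f²/(N·c) + f = 16²/(4 × 0.004) + 16 = 256/0.016 + 16 ≈ 16016.0 mm ≈ 16.02 m.
Near limit Dn = s·(H − f)/(H + s − 2f) = 12600 × (16016.0 − 16) / (16016.0 + 12600 − 2 × 16) = 12600 × 16000.0 / 28584.0 ≈ 7052.9 mm ≈ 7.05 m.

7.05 m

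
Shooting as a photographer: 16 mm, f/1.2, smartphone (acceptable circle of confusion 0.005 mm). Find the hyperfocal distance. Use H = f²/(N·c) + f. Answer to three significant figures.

42.7 m

Hyperfocal distance H = f²/(N·c) + f = 16²/(1.2 × 0.005) + 16 = 256/0.006 + 16 ≈ 42682.7 mm ≈ 42.7 m.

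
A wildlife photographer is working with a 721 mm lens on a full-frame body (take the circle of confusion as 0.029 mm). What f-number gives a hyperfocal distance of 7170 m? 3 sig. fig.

f/2.50

Rearrange H = f²/(N·c) + f for N: N = f² / ((H − f)·c).
N = 721² / ((7170000 − 721) × 0.029) = 519841 / 207909 ≈ 2.50.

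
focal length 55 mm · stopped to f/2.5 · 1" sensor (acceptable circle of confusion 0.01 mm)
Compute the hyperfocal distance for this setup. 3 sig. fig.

Hyperfocal distance H = f²/(N·c) + f = 55²/(2.5 × 0.01) + 55 = 3025/0.025 + 55 ≈ 121055.0 mm ≈ 121 m.

121 m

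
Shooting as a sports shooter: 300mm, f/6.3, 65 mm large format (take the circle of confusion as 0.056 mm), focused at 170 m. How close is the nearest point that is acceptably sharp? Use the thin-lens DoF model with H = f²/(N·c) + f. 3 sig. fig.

102 m

Hyperfocal distance H = f²/(N·c) + f = 300²/(6.3 × 0.056) + 300 = 90000/0.3528 + 300 ≈ 255402.0 mm ≈ 255.4 m.
Near limit Dn = s·(H − f)/(H + s − 2f) = 170000 × (255402.0 − 300) / (255402.0 + 170000 − 2 × 300) = 170000 × 255102.0 / 424802.0 ≈ 102088 mm ≈ 102 m.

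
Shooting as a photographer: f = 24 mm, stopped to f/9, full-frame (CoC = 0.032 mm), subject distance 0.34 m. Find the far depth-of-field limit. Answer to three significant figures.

404 mm

Hyperfocal distance H = f²/(N·c) + f = 24²/(9 × 0.032) + 24 = 576/0.288 + 24 ≈ 2024.0 mm ≈ 2.024 m.
Far limit Df = s·(H − f)/(H − s) = 340 × (2024.0 − 24) / (2024.0 − 340) = 340 × 2000.0 / 1684.0 ≈ 403.80 mm.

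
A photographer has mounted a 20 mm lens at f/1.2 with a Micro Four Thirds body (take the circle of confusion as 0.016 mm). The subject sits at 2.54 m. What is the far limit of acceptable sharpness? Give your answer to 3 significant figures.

Hyperfocal distance H = f²/(N·c) + f = 20²/(1.2 × 0.016) + 20 = 400/0.0192 + 20 ≈ 20853.3 mm ≈ 20.85 m.
Far limit Df = s·(H − f)/(H − s) = 2540 × (20853.3 − 20) / (20853.3 − 2540) = 2540 × 20833.3 / 18313.3 ≈ 2889.5 mm ≈ 2.89 m.

2.89 m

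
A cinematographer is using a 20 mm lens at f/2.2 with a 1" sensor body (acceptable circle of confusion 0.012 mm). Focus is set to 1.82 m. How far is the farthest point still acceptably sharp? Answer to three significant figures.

2.07 m

Hyperfocal distance H = f²/(N·c) + f = 20²/(2.2 × 0.012) + 20 = 400/0.0264 + 20 ≈ 15171.5 mm ≈ 15.17 m.
Far limit Df = s·(H − f)/(H − s) = 1820 × (15171.5 − 20) / (15171.5 − 1820) = 1820 × 15151.5 / 13351.5 ≈ 2065.4 mm ≈ 2.07 m.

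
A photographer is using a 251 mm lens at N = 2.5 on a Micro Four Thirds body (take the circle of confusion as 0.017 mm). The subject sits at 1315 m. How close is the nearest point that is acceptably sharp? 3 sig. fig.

697 m

Hyperfocal distance H = f²/(N·c) + f = 251²/(2.5 × 0.017) + 251 = 63001/0.0425 + 251 ≈ 1482627.5 mm ≈ 1483 m.
Near limit Dn = s·(H − f)/(H + s − 2f) = 1315000 × (1482627.5 − 251) / (1482627.5 + 1315000 − 2 × 251) = 1315000 × 1482376.5 / 2797125.5 ≈ 696903 mm ≈ 697 m.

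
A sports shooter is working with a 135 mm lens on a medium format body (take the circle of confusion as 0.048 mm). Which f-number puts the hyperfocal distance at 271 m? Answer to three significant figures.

Rearrange H = f²/(N·c) + f for N: N = f² / ((H − f)·c).
N = 135² / ((271000 − 135) × 0.048) = 18225 / 13002 ≈ 1.40.

f/1.40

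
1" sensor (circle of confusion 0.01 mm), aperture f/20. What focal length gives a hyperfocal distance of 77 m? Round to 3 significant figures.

124 mm

From H = f²/(N·c) + f, with f ≪ H: f ≈ √(H·N·c) = √(77000 × 20 × 0.01) = √15400 ≈ 124.1 mm.
The +f correction barely moves this — solving exactly, f² + N·c·f − N·c·H = 0 ⇒ f = (−N·c + √((N·c)² + 4·N·c·H))/2 = (−0.2 + √61600)/2 ≈ 124.00 mm, so f ≈ 124 mm.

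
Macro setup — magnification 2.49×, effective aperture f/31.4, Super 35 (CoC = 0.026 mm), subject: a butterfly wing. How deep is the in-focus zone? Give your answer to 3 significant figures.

0.263 mm

At magnification m, DoF ≈ 2·N_eff·c/m² = 2 × 31.4 × 0.026 / 2.49² = 1.633 / 6.2 ≈ 0.263 mm.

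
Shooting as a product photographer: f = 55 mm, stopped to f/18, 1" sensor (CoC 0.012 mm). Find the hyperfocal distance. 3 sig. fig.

14.1 m

Hyperfocal distance H = f²/(N·c) + f = 55²/(18 × 0.012) + 55 = 3025/0.216 + 55 ≈ 14059.6 mm ≈ 14.1 m.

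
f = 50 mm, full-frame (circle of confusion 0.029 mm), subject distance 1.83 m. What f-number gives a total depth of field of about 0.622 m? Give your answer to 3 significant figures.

f/8.01

Write h = H − f = f²/(N·c). The thin-lens limits are Dn = s·h/(h + (s−f)) and Df = s·h/(h − (s−f)), so DoF = Df − Dn = 2·s·(s−f)·h / (h² − (s−f)²).
That is a quadratic in h: DoF·h² − 2·s·(s−f)·h − DoF·(s−f)² = 0 ⇒ h = (s−f)·(s + √(s² + DoF²)) / DoF = 1780 × (1830 + √(1830² + 622²)) / 622 = 1780 × (1830 + 1932.82) / 622 ≈ 10768 mm.
Then N = f²/(c·h) = 50² / (0.029 × 10768) = 2500 / 312.28 ≈ 8.01.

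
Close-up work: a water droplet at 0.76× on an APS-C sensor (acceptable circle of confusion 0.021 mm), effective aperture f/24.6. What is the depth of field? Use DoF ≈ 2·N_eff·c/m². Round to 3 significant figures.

1.79 mm

At magnification m, DoF ≈ 2·N_eff·c/m² = 2 × 24.6 × 0.021 / 0.76² = 1.033 / 0.5776 ≈ 1.79 mm.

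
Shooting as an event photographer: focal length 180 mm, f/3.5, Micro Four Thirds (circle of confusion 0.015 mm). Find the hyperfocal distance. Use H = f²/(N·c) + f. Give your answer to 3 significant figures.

Hyperfocal distance H = f²/(N·c) + f = 180²/(3.5 × 0.015) + 180 = 32400/0.0525 + 180 ≈ 617322.9 mm ≈ 617 m.

617 m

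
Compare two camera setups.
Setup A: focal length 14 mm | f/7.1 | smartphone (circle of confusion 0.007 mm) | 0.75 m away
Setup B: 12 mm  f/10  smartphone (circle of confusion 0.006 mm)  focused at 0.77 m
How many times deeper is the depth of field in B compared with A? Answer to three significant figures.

1.86

Setup A: H = 14²/(7.1×0.007) + 14 ≈ 3957.7 mm; DoF = Df − Dn = 922.09 − 632.04 ≈ 290.05 mm.
Setup B: H = 12²/(10×0.006) + 12 ≈ 2412.0 mm; DoF = Df − Dn = 1125.46 − 585.18 ≈ 540.28 mm.
Ratio = 540.28 / 290.05 ≈ 1.86.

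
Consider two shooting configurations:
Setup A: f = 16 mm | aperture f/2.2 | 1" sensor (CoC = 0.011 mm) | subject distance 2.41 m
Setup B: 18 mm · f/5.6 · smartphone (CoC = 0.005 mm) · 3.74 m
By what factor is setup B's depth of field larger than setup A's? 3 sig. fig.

2.33

Setup A: H = 16²/(2.2×0.011) + 16 ≈ 10594.5 mm; DoF = Df − Dn = 3114.9 − 1965.2 ≈ 1149.7 mm.
Setup B: H = 18²/(5.6×0.005) + 18 ≈ 11589.4 mm; DoF = Df − Dn = 5513.4 − 2829.8 ≈ 2683.6 mm.
Ratio = 2683.6 / 1149.7 ≈ 2.33.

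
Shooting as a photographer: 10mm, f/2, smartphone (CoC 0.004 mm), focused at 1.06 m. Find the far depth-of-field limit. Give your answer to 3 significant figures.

1.16 m

Hyperfocal distance H = f²/(N·c) + f = 10²/(2 × 0.004) + 10 = 100/0.008 + 10 ≈ 12510.0 mm ≈ 12.51 m.
Far limit Df = s·(H − f)/(H − s) = 1060 × (12510.0 − 10) / (12510.0 − 1060) = 1060 × 12500.0 / 11450.0 ≈ 1157.2 mm ≈ 1.16 m.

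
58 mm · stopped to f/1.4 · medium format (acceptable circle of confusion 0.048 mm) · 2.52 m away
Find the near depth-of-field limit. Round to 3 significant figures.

Hyperfocal distance H = f²/(N·c) + f = 58²/(1.4 × 0.048) + 58 = 3364/0.0672 + 58 ≈ 50117.5 mm ≈ 50.12 m.
Near limit Dn = s·(H − f)/(H + s − 2f) = 2520 × (50117.5 − 58) / (50117.5 + 2520 − 2 × 58) = 2520 × 50059.5 / 52521.5 ≈ 2401.9 mm ≈ 2.40 m.

2.40 m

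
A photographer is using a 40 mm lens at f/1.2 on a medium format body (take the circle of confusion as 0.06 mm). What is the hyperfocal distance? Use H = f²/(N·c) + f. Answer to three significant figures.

22.3 m

Hyperfocal distance H = f²/(N·c) + f = 40²/(1.2 × 0.06) + 40 = 1600/0.072 + 40 ≈ 22262.2 mm ≈ 22.3 m.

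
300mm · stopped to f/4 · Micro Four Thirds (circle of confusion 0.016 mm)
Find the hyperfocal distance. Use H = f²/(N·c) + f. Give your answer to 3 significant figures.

Hyperfocal distance H = f²/(N·c) + f = 300²/(4 × 0.016) + 300 = 90000/0.064 + 300 ≈ 1406550.0 mm ≈ 1410 m.

1410 m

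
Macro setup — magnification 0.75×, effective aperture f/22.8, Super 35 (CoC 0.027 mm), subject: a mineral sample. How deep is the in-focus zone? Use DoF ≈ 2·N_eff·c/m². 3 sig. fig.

At magnification m, DoF ≈ 2·N_eff·c/m² = 2 × 22.8 × 0.027 / 0.75² = 1.231 / 0.5625 ≈ 2.19 mm.

2.19 mm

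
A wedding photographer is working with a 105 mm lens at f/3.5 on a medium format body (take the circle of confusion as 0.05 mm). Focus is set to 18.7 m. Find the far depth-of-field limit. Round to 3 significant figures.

Hyperfocal distance H = f²/(N·c) + f = 105²/(3.5 × 0.05) + 105 = 11025/0.175 + 105 ≈ 63105.0 mm ≈ 63.10 m.
Far limit Df = s·(H − f)/(H − s) = 18700 × (63105.0 − 105) / (63105.0 − 18700) = 18700 × 63000.0 / 44405.0 ≈ 26531 mm ≈ 26.5 m.

26.5 m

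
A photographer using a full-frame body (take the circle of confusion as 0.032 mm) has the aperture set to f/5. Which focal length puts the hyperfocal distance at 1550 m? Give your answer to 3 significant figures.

From H = f²/(N·c) + f, with f ≪ H: f ≈ √(H·N·c) = √(1550000 × 5 × 0.032) = √248000 ≈ 498.0 mm.
The +f correction barely moves this — solving exactly, f² + N·c·f − N·c·H = 0 ⇒ f = (−N·c + √((N·c)² + 4·N·c·H))/2 = (−0.16 + √992000)/2 ≈ 497.92 mm, so f ≈ 498 mm.

498 mm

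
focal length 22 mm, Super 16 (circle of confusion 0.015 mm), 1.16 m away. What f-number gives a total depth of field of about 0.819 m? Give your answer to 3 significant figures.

f/9

Write h = H − f = f²/(N·c). The thin-lens limits are Dn = s·h/(h + (s−f)) and Df = s·h/(h − (s−f)), so DoF = Df − Dn = 2·s·(s−f)·h / (h² − (s−f)²).
That is a quadratic in h: DoF·h² − 2·s·(s−f)·h − DoF·(s−f)² = 0 ⇒ h = (s−f)·(s + √(s² + DoF²)) / DoF = 1138 × (1160 + √(1160² + 819²)) / 819 = 1138 × (1160 + 1419.99) / 819 ≈ 3584.9 mm.
Then N = f²/(c·h) = 22² / (0.015 × 3584.9) = 484 / 53.773 ≈ 9.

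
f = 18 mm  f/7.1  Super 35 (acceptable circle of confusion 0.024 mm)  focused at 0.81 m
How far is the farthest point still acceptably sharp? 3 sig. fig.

1.39 m

Hyperfocal distance H = f²/(N·c) + f = 18²/(7.1 × 0.024) + 18 = 324/0.1704 + 18 ≈ 1919.4 mm ≈ 1.919 m.
Far limit Df = s·(H − f)/(H − s) = 810 × (1919.4 − 18) / (1919.4 − 810) = 810 × 1901.4 / 1109.4 ≈ 1388.3 mm ≈ 1.39 m.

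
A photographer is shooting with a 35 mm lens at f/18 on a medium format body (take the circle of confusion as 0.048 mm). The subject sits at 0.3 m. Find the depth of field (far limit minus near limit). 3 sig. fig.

116 mm

Hyperfocal distance H = f²/(N·c) + f = 35²/(18 × 0.048) + 35 = 1225/0.864 + 35 ≈ 1452.8 mm ≈ 1.453 m.
Near limit Dn = s·(H − f)/(H + s − 2f) = 300 × (1452.8 − 35) / (1452.8 + 300 − 2 × 35) = 300 × 1417.8 / 1682.8 ≈ 252.76 mm.
Far limit Df = s·(H − f)/(H − s) = 300 × (1452.8 − 35) / (1452.8 − 300) = 300 × 1417.8 / 1152.8 ≈ 368.96 mm.
Depth of field = Df − Dn = 368.96 − 252.76 ≈ 116.20 mm.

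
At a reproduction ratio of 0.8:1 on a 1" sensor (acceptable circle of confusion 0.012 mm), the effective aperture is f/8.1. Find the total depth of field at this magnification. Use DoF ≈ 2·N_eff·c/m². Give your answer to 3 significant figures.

0.304 mm

At magnification m, DoF ≈ 2·N_eff·c/m² = 2 × 8.1 × 0.012 / 0.8² = 0.1944 / 0.64 ≈ 0.304 mm.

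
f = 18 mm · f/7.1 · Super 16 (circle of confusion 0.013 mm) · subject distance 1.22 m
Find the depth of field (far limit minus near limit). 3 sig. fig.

Hyperfocal distance H = f²/(N·c) + f = 18²/(7.1 × 0.013) + 18 = 324/0.0923 + 18 ≈ 3528.3 mm ≈ 3.528 m.
Near limit Dn = s·(H − f)/(H + s − 2f) = 1220 × (3528.3 − 18) / (3528.3 + 1220 − 2 × 18) = 1220 × 3510.3 / 4712.3 ≈ 908.81 mm.
Far limit Df = s·(H − f)/(H − s) = 1220 × (3528.3 − 18) / (3528.3 − 1220) = 1220 × 3510.3 / 2308.3 ≈ 1855.29 mm.
Depth of field = Df − Dn = 1855.29 − 908.81 ≈ 946.48 mm ≈ 0.946 m.

0.946 m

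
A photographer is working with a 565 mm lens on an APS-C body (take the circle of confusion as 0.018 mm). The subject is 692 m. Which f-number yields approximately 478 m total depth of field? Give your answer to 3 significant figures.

Write h = H − f = f²/(N·c). The thin-lens limits are Dn = s·h/(h + (s−f)) and Df = s·h/(h − (s−f)), so DoF = Df − Dn = 2·s·(s−f)·h / (h² − (s−f)²).
That is a quadratic in h: DoF·h² − 2·s·(s−f)·h − DoF·(s−f)² = 0 ⇒ h = (s−f)·(s + √(s² + DoF²)) / DoF = 691435 × (692000 + √(692000² + 478000²)) / 478000 = 691435 × (692000 + 841040) / 478000 ≈ 2217568 mm.
Then N = f²/(c·h) = 565² / (0.018 × 2217568) = 319225 / 39916 ≈ 8.

f/8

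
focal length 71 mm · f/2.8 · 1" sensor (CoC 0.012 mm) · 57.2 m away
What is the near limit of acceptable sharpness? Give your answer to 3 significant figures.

Hyperfocal distance H = f²/(N·c) + f = 71²/(2.8 × 0.012) + 71 = 5041/0.0336 + 71 ≈ 150100.8 mm ≈ 150.1 m.
Near limit Dn = s·(H − f)/(H + s − 2f) = 57200 × (150100.8 − 71) / (150100.8 + 57200 − 2 × 71) = 57200 × 150029.8 / 207158.8 ≈ 41426 mm ≈ 41.4 m.

41.4 m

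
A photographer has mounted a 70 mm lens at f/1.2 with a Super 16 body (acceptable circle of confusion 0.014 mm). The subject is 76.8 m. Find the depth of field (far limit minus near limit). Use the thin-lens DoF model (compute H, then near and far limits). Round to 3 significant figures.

Hyperfocal distance H = f²/(N·c) + f = 70²/(1.2 × 0.014) + 70 = 4900/0.0168 + 70 ≈ 291736.7 mm ≈ 291.7 m.
Near limit Dn = s·(H − f)/(H + s − 2f) = 76800 × (291736.7 − 70) / (291736.7 + 76800 − 2 × 70) = 76800 × 291666.7 / 368396.7 ≈ 60804 mm.
Far limit Df = s·(H − f)/(H − s) = 76800 × (291736.7 − 70) / (291736.7 − 76800) = 76800 × 291666.7 / 214936.7 ≈ 104217 mm.
Depth of field = Df − Dn = 104217 − 60804 ≈ 43413 mm ≈ 43.4 m.

43.4 m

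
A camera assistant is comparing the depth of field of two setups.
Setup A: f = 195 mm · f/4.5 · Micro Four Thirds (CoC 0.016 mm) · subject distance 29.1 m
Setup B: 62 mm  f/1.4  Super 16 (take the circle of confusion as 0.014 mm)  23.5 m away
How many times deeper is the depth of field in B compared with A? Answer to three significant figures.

Setup A: H = 195²/(4.5×0.016) + 195 ≈ 528320.0 mm; DoF = Df − Dn = 30784.9 − 27590.0 ≈ 3194.9 mm.
Setup B: H = 62²/(1.4×0.014) + 62 ≈ 196184.4 mm; DoF = Df − Dn = 26689.6 − 20991.4 ≈ 5698.2 mm.
Ratio = 5698.2 / 3194.9 ≈ 1.78.

1.78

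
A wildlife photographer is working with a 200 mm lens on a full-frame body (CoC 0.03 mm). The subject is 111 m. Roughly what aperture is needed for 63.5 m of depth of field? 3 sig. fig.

f/3.20

Write h = H − f = f²/(N·c). The thin-lens limits are Dn = s·h/(h + (s−f)) and Df = s·h/(h − (s−f)), so DoF = Df − Dn = 2·s·(s−f)·h / (h² − (s−f)²).
That is a quadratic in h: DoF·h² − 2·s·(s−f)·h − DoF·(s−f)² = 0 ⇒ h = (s−f)·(s + √(s² + DoF²)) / DoF = 110800 × (111000 + √(111000² + 63500²)) / 63500 = 110800 × (111000 + 127880) / 63500 ≈ 416817 mm.
Then N = f²/(c·h) = 200² / (0.03 × 416817) = 40000 / 12505 ≈ 3.20.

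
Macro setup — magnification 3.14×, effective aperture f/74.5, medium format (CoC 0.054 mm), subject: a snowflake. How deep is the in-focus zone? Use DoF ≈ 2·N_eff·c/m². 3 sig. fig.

0.816 mm

At magnification m, DoF ≈ 2·N_eff·c/m² = 2 × 74.5 × 0.054 / 3.14² = 8.046 / 9.86 ≈ 0.816 mm.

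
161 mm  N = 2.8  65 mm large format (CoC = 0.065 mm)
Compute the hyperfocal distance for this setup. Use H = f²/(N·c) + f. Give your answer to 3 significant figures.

Hyperfocal distance H = f²/(N·c) + f = 161²/(2.8 × 0.065) + 161 = 25921/0.182 + 161 ≈ 142584.1 mm ≈ 143 m.

143 m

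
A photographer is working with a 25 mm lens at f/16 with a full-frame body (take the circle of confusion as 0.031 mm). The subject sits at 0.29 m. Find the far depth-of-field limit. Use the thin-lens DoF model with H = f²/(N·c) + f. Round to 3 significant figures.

367 mm

Hyperfocal distance H = f²/(N·c) + f = 25²/(16 × 0.031) + 25 = 625/0.496 + 25 ≈ 1285.1 mm ≈ 1.285 m.
Far limit Df = s·(H − f)/(H − s) = 290 × (1285.1 − 25) / (1285.1 − 290) = 290 × 1260.1 / 995.1 ≈ 367.23 mm.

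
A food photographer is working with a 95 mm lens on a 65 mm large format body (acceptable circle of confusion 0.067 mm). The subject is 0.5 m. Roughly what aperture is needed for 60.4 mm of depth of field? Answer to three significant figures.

f/20

Write h = H − f = f²/(N·c). The thin-lens limits are Dn = s·h/(h + (s−f)) and Df = s·h/(h − (s−f)), so DoF = Df − Dn = 2·s·(s−f)·h / (h² − (s−f)²).
That is a quadratic in h: DoF·h² − 2·s·(s−f)·h − DoF·(s−f)² = 0 ⇒ h = (s−f)·(s + √(s² + DoF²)) / DoF = 405 × (500 + √(500² + 60.4²)) / 60.4 = 405 × (500 + 503.635) / 60.4 ≈ 6729.7 mm.
Then N = f²/(c·h) = 95² / (0.067 × 6729.7) = 9025 / 450.89 ≈ 20.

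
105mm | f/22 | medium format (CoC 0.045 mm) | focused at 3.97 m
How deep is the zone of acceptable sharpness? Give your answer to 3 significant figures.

Hyperfocal distance H = f²/(N·c) + f = 105²/(22 × 0.045) + 105 = 11025/0.99 + 105 ≈ 11241.4 mm ≈ 11.24 m.
Near limit Dn = s·(H − f)/(H + s − 2f) = 3970 × (11241.4 − 105) / (11241.4 + 3970 − 2 × 105) = 3970 × 11136.4 / 15001.4 ≈ 2947.2 mm.
Far limit Df = s·(H − f)/(H − s) = 3970 × (11241.4 − 105) / (11241.4 − 3970) = 3970 × 11136.4 / 7271.4 ≈ 6080.2 mm.
Depth of field = Df − Dn = 6080.2 − 2947.2 ≈ 3133.0 mm ≈ 3.13 m.

3.13 m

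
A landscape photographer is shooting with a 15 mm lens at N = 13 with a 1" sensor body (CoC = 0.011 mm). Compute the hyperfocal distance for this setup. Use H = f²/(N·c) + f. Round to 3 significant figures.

Hyperfocal distance H = f²/(N·c) + f = 15²/(13 × 0.011) + 15 = 225/0.143 + 15 ≈ 1588.4 mm ≈ 1.59 m.

1.59 m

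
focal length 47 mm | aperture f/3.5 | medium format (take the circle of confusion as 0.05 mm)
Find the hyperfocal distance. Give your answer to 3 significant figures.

12.7 m

Hyperfocal distance H = f²/(N·c) + f = 47²/(3.5 × 0.05) + 47 = 2209/0.175 + 47 ≈ 12669.9 mm ≈ 12.7 m.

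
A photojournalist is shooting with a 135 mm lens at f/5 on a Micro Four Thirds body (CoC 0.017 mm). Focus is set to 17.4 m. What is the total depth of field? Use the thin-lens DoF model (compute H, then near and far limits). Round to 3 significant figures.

2.82 m

Hyperfocal distance H = f²/(N·c) + f = 135²/(5 × 0.017) + 135 = 18225/0.085 + 135 ≈ 214546.8 mm ≈ 214.5 m.
Near limit Dn = s·(H − f)/(H + s − 2f) = 17400 × (214546.8 − 135) / (214546.8 + 17400 − 2 × 135) = 17400 × 214411.8 / 231676.8 ≈ 16103.3 mm.
Far limit Df = s·(H − f)/(H − s) = 17400 × (214546.8 − 135) / (214546.8 − 17400) = 17400 × 214411.8 / 197146.8 ≈ 18923.8 mm.
Depth of field = Df − Dn = 18923.8 − 16103.3 ≈ 2820.5 mm ≈ 2.82 m.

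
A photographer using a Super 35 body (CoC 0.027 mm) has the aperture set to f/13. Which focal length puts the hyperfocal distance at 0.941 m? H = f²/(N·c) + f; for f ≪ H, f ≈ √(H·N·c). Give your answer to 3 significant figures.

18.0 mm

From H = f²/(N·c) + f, with f ≪ H: f ≈ √(H·N·c) = √(941 × 13 × 0.027) = √330.29 ≈ 18.17 mm.
Exact: f² + N·c·f − N·c·H = 0 ⇒ f = (−N·c + √((N·c)² + 4·N·c·H))/2 = (−0.351 + √1321.3)/2 ≈ 17.999 mm ≈ 18.0 mm.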